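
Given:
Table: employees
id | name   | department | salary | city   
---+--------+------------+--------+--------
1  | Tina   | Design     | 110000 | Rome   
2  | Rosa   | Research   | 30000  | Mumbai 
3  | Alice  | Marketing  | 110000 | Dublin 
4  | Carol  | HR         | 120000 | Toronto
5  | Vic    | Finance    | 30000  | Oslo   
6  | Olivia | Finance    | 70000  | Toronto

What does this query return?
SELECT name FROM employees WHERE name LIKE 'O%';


LIKE 'O%' matches names starting with 'O'
Matching: 1

1 rows:
Olivia


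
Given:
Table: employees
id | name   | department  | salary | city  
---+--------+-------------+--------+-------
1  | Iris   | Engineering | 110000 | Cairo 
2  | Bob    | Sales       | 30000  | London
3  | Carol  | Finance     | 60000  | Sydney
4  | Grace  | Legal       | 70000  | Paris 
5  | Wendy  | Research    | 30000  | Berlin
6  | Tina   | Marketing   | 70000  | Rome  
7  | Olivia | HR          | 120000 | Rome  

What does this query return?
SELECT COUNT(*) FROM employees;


COUNT(*) counts all rows

7


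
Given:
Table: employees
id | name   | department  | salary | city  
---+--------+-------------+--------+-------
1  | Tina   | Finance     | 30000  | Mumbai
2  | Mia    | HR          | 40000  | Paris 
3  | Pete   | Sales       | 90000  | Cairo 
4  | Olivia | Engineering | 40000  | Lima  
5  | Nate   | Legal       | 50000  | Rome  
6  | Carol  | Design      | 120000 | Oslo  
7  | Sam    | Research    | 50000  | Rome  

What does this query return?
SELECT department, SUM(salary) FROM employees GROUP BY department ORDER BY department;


Summing salary within each department:
  Design: 120000 = 120000
  Engineering: 40000 = 40000
  Finance: 30000 = 30000
  HR: 40000 = 40000
  Legal: 50000 = 50000
  Research: 50000 = 50000
  Sales: 90000 = 90000


7 groups:
Design, 120000
Engineering, 40000
Finance, 30000
HR, 40000
Legal, 50000
Research, 50000
Sales, 90000


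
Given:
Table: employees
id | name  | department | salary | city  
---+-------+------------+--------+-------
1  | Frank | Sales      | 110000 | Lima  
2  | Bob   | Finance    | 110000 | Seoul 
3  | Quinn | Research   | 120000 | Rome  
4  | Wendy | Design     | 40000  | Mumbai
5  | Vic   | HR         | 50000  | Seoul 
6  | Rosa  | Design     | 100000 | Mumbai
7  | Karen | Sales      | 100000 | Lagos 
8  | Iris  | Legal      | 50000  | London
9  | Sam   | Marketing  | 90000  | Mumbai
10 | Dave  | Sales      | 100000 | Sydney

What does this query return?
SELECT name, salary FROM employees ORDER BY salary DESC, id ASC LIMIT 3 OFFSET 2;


Sort by salary DESC (id ASC tiebreak), then skip 2 and take 3
Rows 3 through 5

3 rows:
Bob, 110000
Rosa, 100000
Karen, 100000


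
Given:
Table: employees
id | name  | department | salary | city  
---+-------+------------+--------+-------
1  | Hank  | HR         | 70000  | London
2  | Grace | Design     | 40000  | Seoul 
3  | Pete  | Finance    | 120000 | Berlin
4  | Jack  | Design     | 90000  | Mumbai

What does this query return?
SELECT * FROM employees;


SELECT * returns all 4 rows with all columns

4 rows:
1, Hank, HR, 70000, London
2, Grace, Design, 40000, Seoul
3, Pete, Finance, 120000, Berlin
4, Jack, Design, 90000, Mumbai


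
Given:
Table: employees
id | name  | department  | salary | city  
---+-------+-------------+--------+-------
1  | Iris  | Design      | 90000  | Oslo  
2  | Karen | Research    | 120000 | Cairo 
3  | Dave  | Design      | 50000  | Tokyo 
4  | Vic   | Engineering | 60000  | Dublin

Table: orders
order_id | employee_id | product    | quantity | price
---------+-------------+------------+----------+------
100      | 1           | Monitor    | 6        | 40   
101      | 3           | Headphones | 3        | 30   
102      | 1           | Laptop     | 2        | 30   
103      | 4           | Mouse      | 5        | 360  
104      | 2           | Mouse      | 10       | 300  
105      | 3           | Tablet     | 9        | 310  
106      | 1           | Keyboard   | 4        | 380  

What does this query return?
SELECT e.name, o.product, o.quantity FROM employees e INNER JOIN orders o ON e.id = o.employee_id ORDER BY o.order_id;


Joining employees.id = orders.employee_id:
  employee Iris (id=1) -> order Monitor
  employee Dave (id=3) -> order Headphones
  employee Iris (id=1) -> order Laptop
  employee Vic (id=4) -> order Mouse
  employee Karen (id=2) -> order Mouse
  employee Dave (id=3) -> order Tablet
  employee Iris (id=1) -> order Keyboard


7 rows:
Iris, Monitor, 6
Dave, Headphones, 3
Iris, Laptop, 2
Vic, Mouse, 5
Karen, Mouse, 10
Dave, Tablet, 9
Iris, Keyboard, 4


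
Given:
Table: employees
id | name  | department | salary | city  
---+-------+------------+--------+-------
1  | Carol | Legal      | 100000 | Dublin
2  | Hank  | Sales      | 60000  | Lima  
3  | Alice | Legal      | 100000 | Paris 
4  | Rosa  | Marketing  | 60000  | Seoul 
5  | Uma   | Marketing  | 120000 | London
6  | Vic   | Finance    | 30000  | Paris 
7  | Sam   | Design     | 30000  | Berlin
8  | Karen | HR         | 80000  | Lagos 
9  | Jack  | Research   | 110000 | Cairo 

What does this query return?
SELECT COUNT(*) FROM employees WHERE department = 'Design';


Counting rows where department = 'Design'
  Sam -> MATCH


1


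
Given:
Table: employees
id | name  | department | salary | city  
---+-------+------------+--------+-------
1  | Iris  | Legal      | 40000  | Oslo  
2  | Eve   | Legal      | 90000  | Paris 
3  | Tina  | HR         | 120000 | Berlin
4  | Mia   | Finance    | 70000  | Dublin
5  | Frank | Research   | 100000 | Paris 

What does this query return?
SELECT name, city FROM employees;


Projecting columns: name, city

5 rows:
Iris, Oslo
Eve, Paris
Tina, Berlin
Mia, Dublin
Frank, Paris


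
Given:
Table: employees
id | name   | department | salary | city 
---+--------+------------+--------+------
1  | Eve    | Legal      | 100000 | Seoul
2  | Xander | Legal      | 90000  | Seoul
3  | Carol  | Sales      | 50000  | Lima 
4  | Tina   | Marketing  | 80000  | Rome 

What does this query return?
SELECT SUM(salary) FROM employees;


SUM(salary) = 100000 + 90000 + 50000 + 80000 = 320000

320000


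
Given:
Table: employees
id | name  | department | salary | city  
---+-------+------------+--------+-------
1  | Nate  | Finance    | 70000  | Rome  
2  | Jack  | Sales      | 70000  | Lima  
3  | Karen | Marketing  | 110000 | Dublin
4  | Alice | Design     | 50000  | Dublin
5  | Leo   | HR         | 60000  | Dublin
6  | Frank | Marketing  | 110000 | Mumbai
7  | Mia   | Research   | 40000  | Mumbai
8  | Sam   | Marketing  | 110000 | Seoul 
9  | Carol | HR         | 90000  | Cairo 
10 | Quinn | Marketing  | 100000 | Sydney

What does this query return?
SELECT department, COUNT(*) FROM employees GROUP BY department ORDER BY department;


Assigning each row to its department group:
  Nate -> Finance
  Jack -> Sales
  Karen -> Marketing
  Alice -> Design
  Leo -> HR
  Frank -> Marketing
  Mia -> Research
  Sam -> Marketing
  Carol -> HR
  Quinn -> Marketing


6 groups:
Design, 1
Finance, 1
HR, 2
Marketing, 4
Research, 1
Sales, 1


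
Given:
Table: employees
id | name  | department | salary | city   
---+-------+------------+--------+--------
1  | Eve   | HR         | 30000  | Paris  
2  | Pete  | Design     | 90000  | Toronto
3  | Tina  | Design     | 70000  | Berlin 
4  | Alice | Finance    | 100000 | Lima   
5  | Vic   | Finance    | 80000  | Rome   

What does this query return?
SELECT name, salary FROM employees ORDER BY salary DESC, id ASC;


Sorting by salary DESC, then id ASC for ties

5 rows:
Alice, 100000
Pete, 90000
Vic, 80000
Tina, 70000
Eve, 30000


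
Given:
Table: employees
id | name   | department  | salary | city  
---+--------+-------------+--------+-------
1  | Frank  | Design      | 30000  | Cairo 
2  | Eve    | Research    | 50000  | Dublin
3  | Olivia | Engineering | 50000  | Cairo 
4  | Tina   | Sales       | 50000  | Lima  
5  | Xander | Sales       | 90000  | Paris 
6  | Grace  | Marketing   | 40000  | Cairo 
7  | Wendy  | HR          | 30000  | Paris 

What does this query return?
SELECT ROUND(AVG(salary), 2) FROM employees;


SUM(salary) = 340000
COUNT = 7
ROUND(AVG, 2) = ROUND(340000 / 7, 2) = 48571.43

48571.43


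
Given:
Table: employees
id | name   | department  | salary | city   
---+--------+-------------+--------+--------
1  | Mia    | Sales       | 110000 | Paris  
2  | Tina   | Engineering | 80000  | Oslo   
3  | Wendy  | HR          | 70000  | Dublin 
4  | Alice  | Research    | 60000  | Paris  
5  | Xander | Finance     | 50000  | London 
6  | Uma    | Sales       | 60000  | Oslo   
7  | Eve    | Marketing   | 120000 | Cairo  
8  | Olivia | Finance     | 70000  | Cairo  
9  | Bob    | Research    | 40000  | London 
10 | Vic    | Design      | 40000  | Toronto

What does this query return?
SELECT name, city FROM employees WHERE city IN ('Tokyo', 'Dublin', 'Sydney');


Filtering: city IN ('Tokyo', 'Dublin', 'Sydney')
Matching: 1 rows

1 rows:
Wendy, Dublin


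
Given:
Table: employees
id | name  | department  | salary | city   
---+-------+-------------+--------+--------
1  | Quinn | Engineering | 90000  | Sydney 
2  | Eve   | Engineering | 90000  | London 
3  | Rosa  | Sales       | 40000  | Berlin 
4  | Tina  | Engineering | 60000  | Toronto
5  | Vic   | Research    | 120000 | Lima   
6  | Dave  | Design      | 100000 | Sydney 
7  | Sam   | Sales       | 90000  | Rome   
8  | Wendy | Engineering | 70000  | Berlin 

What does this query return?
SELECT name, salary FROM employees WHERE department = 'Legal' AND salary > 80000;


Filtering: department = 'Legal' AND salary > 80000
Matching: 0 rows

Empty result set (0 rows)


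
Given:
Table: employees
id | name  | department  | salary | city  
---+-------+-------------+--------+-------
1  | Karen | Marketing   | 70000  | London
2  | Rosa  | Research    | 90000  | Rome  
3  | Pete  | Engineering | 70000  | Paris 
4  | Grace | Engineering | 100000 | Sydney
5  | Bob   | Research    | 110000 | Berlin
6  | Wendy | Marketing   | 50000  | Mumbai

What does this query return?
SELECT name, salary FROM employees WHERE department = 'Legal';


Filtering: department = 'Legal'
Matching rows: 0

Empty result set (0 rows)


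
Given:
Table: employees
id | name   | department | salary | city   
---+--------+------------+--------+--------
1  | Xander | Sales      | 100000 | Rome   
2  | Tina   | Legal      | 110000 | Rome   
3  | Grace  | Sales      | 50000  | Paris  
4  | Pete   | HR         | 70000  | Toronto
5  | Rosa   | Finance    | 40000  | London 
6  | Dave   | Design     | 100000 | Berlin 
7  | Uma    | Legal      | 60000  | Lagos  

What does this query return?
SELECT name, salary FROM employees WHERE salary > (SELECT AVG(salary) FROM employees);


Subquery: AVG(salary) = 75714.29
Filtering: salary > 75714.29
  Xander (100000) -> MATCH
  Tina (110000) -> MATCH
  Dave (100000) -> MATCH


3 rows:
Xander, 100000
Tina, 110000
Dave, 100000


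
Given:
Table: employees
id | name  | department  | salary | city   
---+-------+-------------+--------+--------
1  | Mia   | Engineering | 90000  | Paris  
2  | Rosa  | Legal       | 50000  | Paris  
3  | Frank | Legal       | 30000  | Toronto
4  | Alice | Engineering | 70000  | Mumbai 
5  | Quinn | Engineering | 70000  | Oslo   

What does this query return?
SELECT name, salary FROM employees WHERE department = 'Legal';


Filtering: department = 'Legal'
Matching rows: 2

2 rows:
Rosa, 50000
Frank, 30000


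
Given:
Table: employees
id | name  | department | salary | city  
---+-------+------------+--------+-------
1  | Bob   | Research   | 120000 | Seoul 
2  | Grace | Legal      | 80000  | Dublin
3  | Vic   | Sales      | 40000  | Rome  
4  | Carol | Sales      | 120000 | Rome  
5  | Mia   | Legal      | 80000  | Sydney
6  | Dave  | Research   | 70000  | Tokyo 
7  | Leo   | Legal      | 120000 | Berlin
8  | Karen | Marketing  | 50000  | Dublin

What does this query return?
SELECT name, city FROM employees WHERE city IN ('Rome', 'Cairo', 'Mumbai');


Filtering: city IN ('Rome', 'Cairo', 'Mumbai')
Matching: 2 rows

2 rows:
Vic, Rome
Carol, Rome


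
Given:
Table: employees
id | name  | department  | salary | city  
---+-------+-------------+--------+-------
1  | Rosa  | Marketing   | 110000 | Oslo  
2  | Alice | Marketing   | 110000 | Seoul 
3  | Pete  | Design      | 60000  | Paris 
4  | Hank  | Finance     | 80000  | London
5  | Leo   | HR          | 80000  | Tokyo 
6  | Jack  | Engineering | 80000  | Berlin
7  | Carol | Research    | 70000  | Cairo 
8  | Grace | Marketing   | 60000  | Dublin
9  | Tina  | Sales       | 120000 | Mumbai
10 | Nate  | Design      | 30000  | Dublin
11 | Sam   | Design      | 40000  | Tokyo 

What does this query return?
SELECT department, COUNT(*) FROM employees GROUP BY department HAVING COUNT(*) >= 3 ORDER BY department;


Groups with count >= 3:
  Design: 3 -> PASS
  Marketing: 3 -> PASS
  Engineering: 1 -> filtered out
  Finance: 1 -> filtered out
  HR: 1 -> filtered out
  Research: 1 -> filtered out
  Sales: 1 -> filtered out


2 groups:
Design, 3
Marketing, 3


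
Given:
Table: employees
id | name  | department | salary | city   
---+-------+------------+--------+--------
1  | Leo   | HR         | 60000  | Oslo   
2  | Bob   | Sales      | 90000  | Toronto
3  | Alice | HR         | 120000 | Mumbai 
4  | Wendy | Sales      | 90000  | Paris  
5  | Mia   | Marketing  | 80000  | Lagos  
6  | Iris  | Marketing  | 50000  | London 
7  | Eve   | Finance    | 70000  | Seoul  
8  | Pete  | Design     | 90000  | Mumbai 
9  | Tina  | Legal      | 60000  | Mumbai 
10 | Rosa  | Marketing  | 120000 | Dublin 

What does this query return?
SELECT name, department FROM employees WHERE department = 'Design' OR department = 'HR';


Filtering: department = 'Design' OR 'HR'
Matching: 3 rows

3 rows:
Leo, HR
Alice, HR
Pete, Design


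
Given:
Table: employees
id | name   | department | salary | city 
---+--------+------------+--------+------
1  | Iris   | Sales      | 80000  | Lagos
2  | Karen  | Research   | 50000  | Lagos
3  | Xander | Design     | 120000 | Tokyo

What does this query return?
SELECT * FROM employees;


SELECT * returns all 3 rows with all columns

3 rows:
1, Iris, Sales, 80000, Lagos
2, Karen, Research, 50000, Lagos
3, Xander, Design, 120000, Tokyo


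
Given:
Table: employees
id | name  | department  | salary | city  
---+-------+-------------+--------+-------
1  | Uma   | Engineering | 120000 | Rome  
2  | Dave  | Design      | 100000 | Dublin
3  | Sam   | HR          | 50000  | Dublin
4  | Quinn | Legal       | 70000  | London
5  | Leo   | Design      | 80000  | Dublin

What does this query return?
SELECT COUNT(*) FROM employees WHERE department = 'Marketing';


Counting rows where department = 'Marketing'


0


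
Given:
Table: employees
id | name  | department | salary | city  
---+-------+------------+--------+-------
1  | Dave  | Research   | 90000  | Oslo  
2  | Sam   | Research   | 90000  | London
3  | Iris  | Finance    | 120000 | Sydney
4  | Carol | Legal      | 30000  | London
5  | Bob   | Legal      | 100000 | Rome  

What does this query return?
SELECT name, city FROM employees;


Projecting columns: name, city

5 rows:
Dave, Oslo
Sam, London
Iris, Sydney
Carol, London
Bob, Rome


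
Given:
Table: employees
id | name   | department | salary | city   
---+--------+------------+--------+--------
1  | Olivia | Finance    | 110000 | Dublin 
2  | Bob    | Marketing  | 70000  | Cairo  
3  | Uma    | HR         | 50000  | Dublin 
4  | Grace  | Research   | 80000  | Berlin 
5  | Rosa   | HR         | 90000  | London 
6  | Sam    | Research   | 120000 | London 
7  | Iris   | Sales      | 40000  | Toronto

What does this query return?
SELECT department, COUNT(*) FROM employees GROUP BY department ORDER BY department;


Assigning each row to its department group:
  Olivia -> Finance
  Bob -> Marketing
  Uma -> HR
  Grace -> Research
  Rosa -> HR
  Sam -> Research
  Iris -> Sales


5 groups:
Finance, 1
HR, 2
Marketing, 1
Research, 2
Sales, 1


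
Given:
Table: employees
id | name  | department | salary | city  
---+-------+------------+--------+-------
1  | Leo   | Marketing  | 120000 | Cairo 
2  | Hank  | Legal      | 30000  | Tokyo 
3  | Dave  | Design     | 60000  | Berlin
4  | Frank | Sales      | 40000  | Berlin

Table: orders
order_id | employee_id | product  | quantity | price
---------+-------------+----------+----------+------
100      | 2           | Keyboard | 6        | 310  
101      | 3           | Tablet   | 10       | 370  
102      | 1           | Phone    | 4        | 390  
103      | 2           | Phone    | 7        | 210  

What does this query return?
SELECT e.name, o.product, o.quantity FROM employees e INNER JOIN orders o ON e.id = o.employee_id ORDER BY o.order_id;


Joining employees.id = orders.employee_id:
  employee Hank (id=2) -> order Keyboard
  employee Dave (id=3) -> order Tablet
  employee Leo (id=1) -> order Phone
  employee Hank (id=2) -> order Phone


4 rows:
Hank, Keyboard, 6
Dave, Tablet, 10
Leo, Phone, 4
Hank, Phone, 7


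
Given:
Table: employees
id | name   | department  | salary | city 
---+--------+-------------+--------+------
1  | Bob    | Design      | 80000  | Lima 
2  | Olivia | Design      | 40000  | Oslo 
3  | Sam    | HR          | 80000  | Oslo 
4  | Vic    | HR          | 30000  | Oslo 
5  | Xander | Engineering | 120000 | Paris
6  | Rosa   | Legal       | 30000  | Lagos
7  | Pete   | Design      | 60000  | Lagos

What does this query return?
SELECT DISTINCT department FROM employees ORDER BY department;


All 'department' values (row order): Design, Design, HR, HR, Engineering, Legal, Design
Removing duplicates leaves 4 unique value(s).

4 values:
Design
Engineering
HR
Legal


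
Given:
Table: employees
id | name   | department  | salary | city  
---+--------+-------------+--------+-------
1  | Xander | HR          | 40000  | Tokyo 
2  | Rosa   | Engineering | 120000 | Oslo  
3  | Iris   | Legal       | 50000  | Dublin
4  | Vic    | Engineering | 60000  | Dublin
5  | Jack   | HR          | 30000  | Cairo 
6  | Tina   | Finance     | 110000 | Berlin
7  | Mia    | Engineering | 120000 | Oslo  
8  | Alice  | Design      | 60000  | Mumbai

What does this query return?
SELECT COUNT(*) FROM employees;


COUNT(*) counts all rows

8


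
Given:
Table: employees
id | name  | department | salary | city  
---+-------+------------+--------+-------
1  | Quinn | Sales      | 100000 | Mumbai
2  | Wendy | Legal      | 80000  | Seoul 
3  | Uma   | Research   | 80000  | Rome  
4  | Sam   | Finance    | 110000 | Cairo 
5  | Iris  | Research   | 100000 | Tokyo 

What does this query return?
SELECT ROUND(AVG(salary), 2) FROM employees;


SUM(salary) = 470000
COUNT = 5
ROUND(AVG, 2) = ROUND(470000 / 5, 2) = 94000.0

94000.0


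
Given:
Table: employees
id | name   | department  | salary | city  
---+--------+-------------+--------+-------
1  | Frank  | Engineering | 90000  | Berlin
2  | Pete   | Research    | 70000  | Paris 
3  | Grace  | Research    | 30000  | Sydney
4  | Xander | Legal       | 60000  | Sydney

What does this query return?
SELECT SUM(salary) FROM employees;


SUM(salary) = 90000 + 70000 + 30000 + 60000 = 250000

250000


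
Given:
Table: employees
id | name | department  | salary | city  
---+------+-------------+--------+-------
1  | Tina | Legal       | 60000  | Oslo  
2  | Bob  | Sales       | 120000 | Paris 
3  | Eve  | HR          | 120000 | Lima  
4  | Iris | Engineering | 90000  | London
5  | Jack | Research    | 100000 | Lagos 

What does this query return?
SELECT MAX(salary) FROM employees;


Salaries: 60000, 120000, 120000, 90000, 100000
MAX = 120000

120000


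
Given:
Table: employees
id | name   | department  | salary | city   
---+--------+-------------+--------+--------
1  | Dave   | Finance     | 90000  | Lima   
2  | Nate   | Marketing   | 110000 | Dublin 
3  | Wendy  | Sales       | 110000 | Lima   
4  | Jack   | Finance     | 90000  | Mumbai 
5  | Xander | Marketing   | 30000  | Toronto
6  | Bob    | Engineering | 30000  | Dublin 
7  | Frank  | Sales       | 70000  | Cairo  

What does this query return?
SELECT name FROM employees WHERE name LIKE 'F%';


LIKE 'F%' matches names starting with 'F'
Matching: 1

1 rows:
Frank


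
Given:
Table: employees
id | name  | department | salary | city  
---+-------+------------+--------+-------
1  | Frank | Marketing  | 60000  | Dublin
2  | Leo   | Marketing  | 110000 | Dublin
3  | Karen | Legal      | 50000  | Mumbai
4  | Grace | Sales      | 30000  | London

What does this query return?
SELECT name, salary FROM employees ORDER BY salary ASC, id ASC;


Sorting by salary ASC, then id ASC for ties

4 rows:
Grace, 30000
Karen, 50000
Frank, 60000
Leo, 110000


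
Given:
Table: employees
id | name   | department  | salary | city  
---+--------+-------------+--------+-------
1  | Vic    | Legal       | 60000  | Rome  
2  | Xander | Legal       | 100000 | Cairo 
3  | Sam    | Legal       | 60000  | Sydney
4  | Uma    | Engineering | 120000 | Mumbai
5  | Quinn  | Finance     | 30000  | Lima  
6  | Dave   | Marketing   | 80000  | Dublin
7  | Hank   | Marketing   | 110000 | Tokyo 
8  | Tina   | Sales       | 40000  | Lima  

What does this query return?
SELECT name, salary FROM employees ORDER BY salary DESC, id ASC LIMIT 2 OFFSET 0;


Sort by salary DESC (id ASC tiebreak), then skip 0 and take 2
Rows 1 through 2

2 rows:
Uma, 120000
Hank, 110000


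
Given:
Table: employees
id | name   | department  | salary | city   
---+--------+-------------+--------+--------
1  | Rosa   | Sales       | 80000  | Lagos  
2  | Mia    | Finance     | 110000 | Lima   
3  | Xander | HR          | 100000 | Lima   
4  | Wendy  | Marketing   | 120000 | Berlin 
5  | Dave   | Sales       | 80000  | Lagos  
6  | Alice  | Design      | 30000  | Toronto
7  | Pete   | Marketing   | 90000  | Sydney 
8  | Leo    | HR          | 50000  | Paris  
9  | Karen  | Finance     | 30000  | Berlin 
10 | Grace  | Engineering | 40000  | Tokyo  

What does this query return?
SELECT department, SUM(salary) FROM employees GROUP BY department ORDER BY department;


Summing salary within each department:
  Design: 30000 = 30000
  Engineering: 40000 = 40000
  Finance: 110000 + 30000 = 140000
  HR: 100000 + 50000 = 150000
  Marketing: 120000 + 90000 = 210000
  Sales: 80000 + 80000 = 160000


6 groups:
Design, 30000
Engineering, 40000
Finance, 140000
HR, 150000
Marketing, 210000
Sales, 160000


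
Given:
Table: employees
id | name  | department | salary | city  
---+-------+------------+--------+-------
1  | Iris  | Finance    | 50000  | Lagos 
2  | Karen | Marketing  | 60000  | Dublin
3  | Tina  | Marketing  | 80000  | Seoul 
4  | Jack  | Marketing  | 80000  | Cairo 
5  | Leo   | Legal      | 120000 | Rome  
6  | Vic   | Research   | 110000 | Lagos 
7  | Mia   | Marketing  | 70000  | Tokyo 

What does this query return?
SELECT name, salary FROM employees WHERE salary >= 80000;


Filtering: salary >= 80000
Matching: 4 rows

4 rows:
Tina, 80000
Jack, 80000
Leo, 120000
Vic, 110000


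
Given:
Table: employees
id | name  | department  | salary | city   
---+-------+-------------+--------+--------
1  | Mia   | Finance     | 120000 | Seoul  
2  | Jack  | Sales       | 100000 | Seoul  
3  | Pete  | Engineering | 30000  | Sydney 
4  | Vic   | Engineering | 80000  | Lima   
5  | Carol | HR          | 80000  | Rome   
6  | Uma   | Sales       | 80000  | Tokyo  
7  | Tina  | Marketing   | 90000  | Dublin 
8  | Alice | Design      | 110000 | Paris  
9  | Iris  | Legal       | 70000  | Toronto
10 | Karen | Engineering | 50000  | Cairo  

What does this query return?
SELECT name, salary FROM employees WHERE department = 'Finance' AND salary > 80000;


Filtering: department = 'Finance' AND salary > 80000
Matching: 1 rows

1 rows:
Mia, 120000


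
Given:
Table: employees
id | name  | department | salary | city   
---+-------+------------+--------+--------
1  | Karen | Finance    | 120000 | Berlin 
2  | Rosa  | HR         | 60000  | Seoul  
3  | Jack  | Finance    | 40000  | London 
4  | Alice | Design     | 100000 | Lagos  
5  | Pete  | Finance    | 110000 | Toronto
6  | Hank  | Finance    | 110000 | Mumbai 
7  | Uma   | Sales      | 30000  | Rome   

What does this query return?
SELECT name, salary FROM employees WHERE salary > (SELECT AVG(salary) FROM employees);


Subquery: AVG(salary) = 81428.57
Filtering: salary > 81428.57
  Karen (120000) -> MATCH
  Alice (100000) -> MATCH
  Pete (110000) -> MATCH
  Hank (110000) -> MATCH


4 rows:
Karen, 120000
Alice, 100000
Pete, 110000
Hank, 110000


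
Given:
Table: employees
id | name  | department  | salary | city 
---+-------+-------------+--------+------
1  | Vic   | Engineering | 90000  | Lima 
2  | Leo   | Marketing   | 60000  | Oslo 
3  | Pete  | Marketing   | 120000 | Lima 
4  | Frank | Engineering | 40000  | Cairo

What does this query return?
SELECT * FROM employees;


SELECT * returns all 4 rows with all columns

4 rows:
1, Vic, Engineering, 90000, Lima
2, Leo, Marketing, 60000, Oslo
3, Pete, Marketing, 120000, Lima
4, Frank, Engineering, 40000, Cairo


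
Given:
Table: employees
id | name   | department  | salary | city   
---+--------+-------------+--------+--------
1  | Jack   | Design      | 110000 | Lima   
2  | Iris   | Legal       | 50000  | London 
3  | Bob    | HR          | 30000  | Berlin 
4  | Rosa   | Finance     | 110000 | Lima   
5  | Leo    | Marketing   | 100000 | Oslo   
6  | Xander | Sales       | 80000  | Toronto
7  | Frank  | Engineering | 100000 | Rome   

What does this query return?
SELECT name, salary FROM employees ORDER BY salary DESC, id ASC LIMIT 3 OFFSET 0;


Sort by salary DESC (id ASC tiebreak), then skip 0 and take 3
Rows 1 through 3

3 rows:
Jack, 110000
Rosa, 110000
Leo, 100000


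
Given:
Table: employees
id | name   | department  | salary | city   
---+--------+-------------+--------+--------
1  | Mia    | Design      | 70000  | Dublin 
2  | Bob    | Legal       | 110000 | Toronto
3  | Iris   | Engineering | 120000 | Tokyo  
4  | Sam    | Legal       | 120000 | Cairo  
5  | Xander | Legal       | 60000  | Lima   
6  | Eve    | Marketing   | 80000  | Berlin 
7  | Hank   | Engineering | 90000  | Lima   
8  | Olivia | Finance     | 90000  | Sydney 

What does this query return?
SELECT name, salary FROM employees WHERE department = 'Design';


Filtering: department = 'Design'
Matching rows: 1

1 rows:
Mia, 70000


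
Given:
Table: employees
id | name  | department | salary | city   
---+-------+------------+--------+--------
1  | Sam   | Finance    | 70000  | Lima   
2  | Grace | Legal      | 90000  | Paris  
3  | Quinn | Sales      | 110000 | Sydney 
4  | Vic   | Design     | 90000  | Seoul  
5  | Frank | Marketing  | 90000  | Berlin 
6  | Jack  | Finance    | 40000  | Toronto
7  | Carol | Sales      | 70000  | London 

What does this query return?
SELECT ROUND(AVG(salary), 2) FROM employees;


SUM(salary) = 560000
COUNT = 7
ROUND(AVG, 2) = ROUND(560000 / 7, 2) = 80000.0

80000.0


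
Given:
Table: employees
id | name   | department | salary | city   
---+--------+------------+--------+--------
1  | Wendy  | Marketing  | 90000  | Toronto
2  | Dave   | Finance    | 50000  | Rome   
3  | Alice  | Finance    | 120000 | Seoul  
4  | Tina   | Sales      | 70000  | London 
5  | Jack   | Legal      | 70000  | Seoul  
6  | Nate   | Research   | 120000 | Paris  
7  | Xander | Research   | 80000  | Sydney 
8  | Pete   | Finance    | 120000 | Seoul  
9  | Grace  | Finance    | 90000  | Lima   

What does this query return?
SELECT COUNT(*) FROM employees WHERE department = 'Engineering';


Counting rows where department = 'Engineering'


0


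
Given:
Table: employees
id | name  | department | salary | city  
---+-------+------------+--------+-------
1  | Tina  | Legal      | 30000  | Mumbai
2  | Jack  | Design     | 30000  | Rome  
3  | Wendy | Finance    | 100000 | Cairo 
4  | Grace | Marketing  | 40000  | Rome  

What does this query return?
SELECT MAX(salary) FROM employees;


Salaries: 30000, 30000, 100000, 40000
MAX = 100000

100000


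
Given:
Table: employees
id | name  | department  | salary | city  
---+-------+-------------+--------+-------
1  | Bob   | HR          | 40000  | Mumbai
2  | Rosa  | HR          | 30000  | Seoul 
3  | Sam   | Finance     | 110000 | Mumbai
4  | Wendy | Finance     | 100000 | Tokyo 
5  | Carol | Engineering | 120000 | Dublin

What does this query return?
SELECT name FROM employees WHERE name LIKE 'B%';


LIKE 'B%' matches names starting with 'B'
Matching: 1

1 rows:
Bob


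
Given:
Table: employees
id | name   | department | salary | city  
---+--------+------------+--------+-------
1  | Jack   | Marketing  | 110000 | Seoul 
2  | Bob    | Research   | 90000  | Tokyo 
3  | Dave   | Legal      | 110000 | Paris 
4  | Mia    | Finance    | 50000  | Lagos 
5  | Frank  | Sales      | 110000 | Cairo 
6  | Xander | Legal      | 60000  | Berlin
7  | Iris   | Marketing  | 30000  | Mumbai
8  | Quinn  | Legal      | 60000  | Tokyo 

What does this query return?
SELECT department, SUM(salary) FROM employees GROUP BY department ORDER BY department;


Summing salary within each department:
  Finance: 50000 = 50000
  Legal: 110000 + 60000 + 60000 = 230000
  Marketing: 110000 + 30000 = 140000
  Research: 90000 = 90000
  Sales: 110000 = 110000


5 groups:
Finance, 50000
Legal, 230000
Marketing, 140000
Research, 90000
Sales, 110000


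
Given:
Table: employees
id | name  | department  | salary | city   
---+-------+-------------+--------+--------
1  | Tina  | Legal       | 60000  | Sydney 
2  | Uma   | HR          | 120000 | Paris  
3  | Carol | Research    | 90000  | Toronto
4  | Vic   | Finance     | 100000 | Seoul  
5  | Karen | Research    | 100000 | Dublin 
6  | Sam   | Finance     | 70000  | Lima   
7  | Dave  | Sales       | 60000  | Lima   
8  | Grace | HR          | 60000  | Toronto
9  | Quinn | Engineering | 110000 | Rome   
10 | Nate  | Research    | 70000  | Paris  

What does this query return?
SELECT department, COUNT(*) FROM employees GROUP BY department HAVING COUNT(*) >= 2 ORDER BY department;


Groups with count >= 2:
  Finance: 2 -> PASS
  HR: 2 -> PASS
  Research: 3 -> PASS
  Engineering: 1 -> filtered out
  Legal: 1 -> filtered out
  Sales: 1 -> filtered out


3 groups:
Finance, 2
HR, 2
Research, 3


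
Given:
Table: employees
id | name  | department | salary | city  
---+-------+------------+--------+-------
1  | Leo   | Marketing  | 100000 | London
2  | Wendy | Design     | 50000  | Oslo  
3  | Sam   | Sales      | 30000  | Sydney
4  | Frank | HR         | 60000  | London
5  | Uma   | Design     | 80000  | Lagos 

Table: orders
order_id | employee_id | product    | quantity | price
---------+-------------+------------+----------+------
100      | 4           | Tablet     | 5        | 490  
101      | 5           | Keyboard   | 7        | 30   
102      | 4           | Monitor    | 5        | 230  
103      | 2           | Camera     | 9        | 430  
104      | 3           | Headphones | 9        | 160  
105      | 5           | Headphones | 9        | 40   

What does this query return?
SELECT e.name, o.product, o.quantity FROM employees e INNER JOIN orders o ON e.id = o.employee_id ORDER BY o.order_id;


Joining employees.id = orders.employee_id:
  employee Frank (id=4) -> order Tablet
  employee Uma (id=5) -> order Keyboard
  employee Frank (id=4) -> order Monitor
  employee Wendy (id=2) -> order Camera
  employee Sam (id=3) -> order Headphones
  employee Uma (id=5) -> order Headphones


6 rows:
Frank, Tablet, 5
Uma, Keyboard, 7
Frank, Monitor, 5
Wendy, Camera, 9
Sam, Headphones, 9
Uma, Headphones, 9


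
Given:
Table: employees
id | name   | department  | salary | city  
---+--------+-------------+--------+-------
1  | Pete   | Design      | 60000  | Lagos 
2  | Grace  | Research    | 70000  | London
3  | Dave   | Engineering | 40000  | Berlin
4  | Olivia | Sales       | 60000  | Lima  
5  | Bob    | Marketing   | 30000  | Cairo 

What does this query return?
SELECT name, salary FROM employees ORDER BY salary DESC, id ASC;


Sorting by salary DESC, then id ASC for ties

5 rows:
Grace, 70000
Pete, 60000
Olivia, 60000
Dave, 40000
Bob, 30000


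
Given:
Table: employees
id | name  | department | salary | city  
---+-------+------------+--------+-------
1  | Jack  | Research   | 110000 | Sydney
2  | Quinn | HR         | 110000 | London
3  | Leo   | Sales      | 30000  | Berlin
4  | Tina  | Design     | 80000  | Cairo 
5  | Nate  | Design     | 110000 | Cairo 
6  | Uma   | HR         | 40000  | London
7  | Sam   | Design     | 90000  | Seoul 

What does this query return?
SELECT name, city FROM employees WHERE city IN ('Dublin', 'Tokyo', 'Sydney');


Filtering: city IN ('Dublin', 'Tokyo', 'Sydney')
Matching: 1 rows

1 rows:
Jack, Sydney


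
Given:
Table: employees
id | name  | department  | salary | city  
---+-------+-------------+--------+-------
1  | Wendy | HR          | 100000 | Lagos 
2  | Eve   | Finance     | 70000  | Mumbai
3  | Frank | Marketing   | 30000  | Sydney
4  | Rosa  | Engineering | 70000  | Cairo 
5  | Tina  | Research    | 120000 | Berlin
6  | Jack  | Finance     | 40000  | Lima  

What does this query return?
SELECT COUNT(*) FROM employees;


COUNT(*) counts all rows

6


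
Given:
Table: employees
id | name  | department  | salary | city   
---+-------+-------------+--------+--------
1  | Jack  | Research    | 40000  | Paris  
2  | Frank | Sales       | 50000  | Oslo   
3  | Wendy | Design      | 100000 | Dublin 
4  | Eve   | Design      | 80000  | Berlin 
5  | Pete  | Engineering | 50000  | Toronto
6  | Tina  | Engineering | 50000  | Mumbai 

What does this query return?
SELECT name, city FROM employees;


Projecting columns: name, city

6 rows:
Jack, Paris
Frank, Oslo
Wendy, Dublin
Eve, Berlin
Pete, Toronto
Tina, Mumbai


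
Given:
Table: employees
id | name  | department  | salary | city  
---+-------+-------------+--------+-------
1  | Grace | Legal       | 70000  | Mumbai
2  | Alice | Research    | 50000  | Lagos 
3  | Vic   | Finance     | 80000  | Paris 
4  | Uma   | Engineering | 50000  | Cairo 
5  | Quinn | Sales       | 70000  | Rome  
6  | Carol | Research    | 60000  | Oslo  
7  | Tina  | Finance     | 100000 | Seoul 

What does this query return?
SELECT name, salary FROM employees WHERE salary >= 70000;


Filtering: salary >= 70000
Matching: 4 rows

4 rows:
Grace, 70000
Vic, 80000
Quinn, 70000
Tina, 100000


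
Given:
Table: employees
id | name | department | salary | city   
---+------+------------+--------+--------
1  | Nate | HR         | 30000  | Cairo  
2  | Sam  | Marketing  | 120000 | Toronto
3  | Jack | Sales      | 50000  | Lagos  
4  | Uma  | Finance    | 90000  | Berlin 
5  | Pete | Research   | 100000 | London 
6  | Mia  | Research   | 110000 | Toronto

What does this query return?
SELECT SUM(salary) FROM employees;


SUM(salary) = 30000 + 120000 + 50000 + 90000 + 100000 + 110000 = 500000

500000


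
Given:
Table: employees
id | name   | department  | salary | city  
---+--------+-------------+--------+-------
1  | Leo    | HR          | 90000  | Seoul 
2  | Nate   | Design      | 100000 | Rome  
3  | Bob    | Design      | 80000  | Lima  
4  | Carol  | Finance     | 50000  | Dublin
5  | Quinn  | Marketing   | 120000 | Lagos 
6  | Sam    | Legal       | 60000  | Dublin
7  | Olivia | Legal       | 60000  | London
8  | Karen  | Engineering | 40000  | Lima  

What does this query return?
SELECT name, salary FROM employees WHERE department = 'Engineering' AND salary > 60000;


Filtering: department = 'Engineering' AND salary > 60000
Matching: 0 rows

Empty result set (0 rows)


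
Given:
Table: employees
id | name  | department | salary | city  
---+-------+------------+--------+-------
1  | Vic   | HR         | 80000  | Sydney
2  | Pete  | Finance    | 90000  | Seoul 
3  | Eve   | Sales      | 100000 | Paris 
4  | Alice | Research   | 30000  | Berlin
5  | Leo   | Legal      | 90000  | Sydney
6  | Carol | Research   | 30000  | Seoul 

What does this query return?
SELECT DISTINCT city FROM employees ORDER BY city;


All 'city' values (row order): Sydney, Seoul, Paris, Berlin, Sydney, Seoul
Removing duplicates leaves 4 unique value(s).

4 values:
Berlin
Paris
Seoul
Sydney


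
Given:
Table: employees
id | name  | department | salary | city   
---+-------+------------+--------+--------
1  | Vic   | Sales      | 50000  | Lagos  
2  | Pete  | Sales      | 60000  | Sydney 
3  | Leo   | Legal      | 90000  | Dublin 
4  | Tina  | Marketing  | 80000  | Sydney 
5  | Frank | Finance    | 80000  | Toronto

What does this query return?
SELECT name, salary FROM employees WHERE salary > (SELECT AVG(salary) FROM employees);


Subquery: AVG(salary) = 72000.0
Filtering: salary > 72000.0
  Leo (90000) -> MATCH
  Tina (80000) -> MATCH
  Frank (80000) -> MATCH


3 rows:
Leo, 90000
Tina, 80000
Frank, 80000


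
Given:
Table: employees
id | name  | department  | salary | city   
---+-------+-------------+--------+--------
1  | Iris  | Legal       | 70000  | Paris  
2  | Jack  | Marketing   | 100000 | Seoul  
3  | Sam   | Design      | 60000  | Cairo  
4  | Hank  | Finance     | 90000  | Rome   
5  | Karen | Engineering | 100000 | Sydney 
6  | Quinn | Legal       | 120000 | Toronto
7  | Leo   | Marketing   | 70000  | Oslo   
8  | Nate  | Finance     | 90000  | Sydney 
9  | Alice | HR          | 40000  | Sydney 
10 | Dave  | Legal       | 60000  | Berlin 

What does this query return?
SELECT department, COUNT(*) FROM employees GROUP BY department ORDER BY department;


Assigning each row to its department group:
  Iris -> Legal
  Jack -> Marketing
  Sam -> Design
  Hank -> Finance
  Karen -> Engineering
  Quinn -> Legal
  Leo -> Marketing
  Nate -> Finance
  Alice -> HR
  Dave -> Legal


6 groups:
Design, 1
Engineering, 1
Finance, 2
HR, 1
Legal, 3
Marketing, 2


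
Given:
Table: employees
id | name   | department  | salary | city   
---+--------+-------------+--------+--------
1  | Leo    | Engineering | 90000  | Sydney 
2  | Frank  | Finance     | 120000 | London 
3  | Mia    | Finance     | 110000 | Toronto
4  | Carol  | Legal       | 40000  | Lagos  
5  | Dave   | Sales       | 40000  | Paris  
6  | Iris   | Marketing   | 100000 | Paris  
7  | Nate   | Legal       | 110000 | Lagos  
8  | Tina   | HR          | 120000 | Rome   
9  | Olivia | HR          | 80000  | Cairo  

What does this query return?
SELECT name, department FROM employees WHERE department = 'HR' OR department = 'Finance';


Filtering: department = 'HR' OR 'Finance'
Matching: 4 rows

4 rows:
Frank, Finance
Mia, Finance
Tina, HR
Olivia, HR


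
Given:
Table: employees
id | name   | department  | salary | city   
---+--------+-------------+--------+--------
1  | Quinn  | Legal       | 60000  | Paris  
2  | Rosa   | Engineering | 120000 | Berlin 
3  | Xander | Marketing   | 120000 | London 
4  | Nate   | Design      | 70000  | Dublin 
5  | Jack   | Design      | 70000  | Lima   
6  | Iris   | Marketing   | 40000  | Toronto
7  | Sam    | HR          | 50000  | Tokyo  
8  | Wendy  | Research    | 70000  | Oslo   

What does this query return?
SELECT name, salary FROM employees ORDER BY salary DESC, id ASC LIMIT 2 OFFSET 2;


Sort by salary DESC (id ASC tiebreak), then skip 2 and take 2
Rows 3 through 4

2 rows:
Nate, 70000
Jack, 70000


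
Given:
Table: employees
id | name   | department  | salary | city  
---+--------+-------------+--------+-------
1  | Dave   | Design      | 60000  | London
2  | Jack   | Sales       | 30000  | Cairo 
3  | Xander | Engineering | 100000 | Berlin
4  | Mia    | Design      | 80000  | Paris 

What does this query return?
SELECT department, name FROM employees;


Projecting columns: department, name

4 rows:
Design, Dave
Sales, Jack
Engineering, Xander
Design, Mia


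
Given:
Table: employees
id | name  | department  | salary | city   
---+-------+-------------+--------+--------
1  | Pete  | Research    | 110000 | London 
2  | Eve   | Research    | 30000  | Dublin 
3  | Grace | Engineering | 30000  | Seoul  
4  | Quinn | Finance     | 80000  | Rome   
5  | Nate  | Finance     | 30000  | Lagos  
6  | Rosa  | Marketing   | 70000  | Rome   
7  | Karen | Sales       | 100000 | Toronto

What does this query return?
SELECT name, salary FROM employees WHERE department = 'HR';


Filtering: department = 'HR'
Matching rows: 0

Empty result set (0 rows)
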